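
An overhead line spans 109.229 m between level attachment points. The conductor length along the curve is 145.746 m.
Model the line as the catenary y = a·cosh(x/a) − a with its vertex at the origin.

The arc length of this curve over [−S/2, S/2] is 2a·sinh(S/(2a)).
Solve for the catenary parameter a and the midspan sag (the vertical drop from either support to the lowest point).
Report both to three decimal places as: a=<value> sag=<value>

seed: a₀ = √(S³/(24(L−S))) = √(109.229³/(24·36.517)) = 38.561487
iter 1: u=1.416297  f(a)=+3.842e+00  f'(a)=-2.302e+00  a ← 38.561487 − (+3.842e+00/-2.302e+00) = 40.230532
iter 2: u=1.357539  f(a)=+2.635e-01  f'(a)=-1.996e+00  a ← 40.230532 − (+2.635e-01/-1.996e+00) = 40.362555
iter 3: u=1.353098  f(a)=+1.442e-03  f'(a)=-1.974e+00  a ← 40.362555 − (+1.442e-03/-1.974e+00) = 40.363285
iter 4: u=1.353074  f(a)=+4.367e-08  f'(a)=-1.974e+00  a ← 40.363285 − (+4.367e-08/-1.974e+00) = 40.363285
iter 5: u=1.353074  f(a)=+0.000e+00  f'(a)=-1.974e+00  a ← 40.363285 − (+0.000e+00/-1.974e+00) = 40.363285
converged: |Δa| < 1e-12 after 5 iterations
sag = a·(cosh(S/(2a)) − 1) = 40.363285·(cosh(1.353074) − 1) = 42.941390
T_max/T_min = cosh(S/(2a)) = 2.063873

a=40.363 sag=42.941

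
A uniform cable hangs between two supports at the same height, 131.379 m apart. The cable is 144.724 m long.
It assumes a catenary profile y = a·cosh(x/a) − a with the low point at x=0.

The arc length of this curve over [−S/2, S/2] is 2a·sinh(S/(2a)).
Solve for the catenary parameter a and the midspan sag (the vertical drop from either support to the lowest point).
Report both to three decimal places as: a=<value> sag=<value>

seed: a₀ = √(S³/(24(L−S))) = √(131.379³/(24·13.345)) = 84.144167
iter 1: u=0.780678  f(a)=+4.126e-01  f'(a)=-3.370e-01  a ← 84.144167 − (+4.126e-01/-3.370e-01) = 85.368714
iter 2: u=0.769480  f(a)=+9.180e-03  f'(a)=-3.221e-01  a ← 85.368714 − (+9.180e-03/-3.221e-01) = 85.397214
iter 3: u=0.769223  f(a)=+4.773e-06  f'(a)=-3.218e-01  a ← 85.397214 − (+4.773e-06/-3.218e-01) = 85.397228
iter 4: u=0.769223  f(a)=+1.307e-12  f'(a)=-3.218e-01  a ← 85.397228 − (+1.307e-12/-3.218e-01) = 85.397228
converged: |Δa| < 1e-12 after 4 iterations
sag = a·(cosh(S/(2a)) − 1) = 85.397228·(cosh(0.769223) − 1) = 26.535545
T_max/T_min = cosh(S/(2a)) = 1.310731

a=85.397 sag=26.536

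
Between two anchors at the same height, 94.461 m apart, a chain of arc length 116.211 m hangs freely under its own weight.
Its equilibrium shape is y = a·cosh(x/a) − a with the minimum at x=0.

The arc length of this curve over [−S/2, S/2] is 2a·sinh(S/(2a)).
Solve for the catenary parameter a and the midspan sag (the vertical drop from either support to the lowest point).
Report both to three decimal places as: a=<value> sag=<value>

seed: a₀ = √(S³/(24(L−S))) = √(94.461³/(24·21.750)) = 40.183111
iter 1: u=1.175382  f(a)=+1.553e+00  f'(a)=-1.240e+00  a ← 40.183111 − (+1.553e+00/-1.240e+00) = 41.435689
iter 2: u=1.139851  f(a)=+7.556e-02  f'(a)=-1.122e+00  a ← 41.435689 − (+7.556e-02/-1.122e+00) = 41.503054
iter 3: u=1.138001  f(a)=+1.992e-04  f'(a)=-1.116e+00  a ← 41.503054 − (+1.992e-04/-1.116e+00) = 41.503233
iter 4: u=1.137996  f(a)=+1.392e-09  f'(a)=-1.116e+00  a ← 41.503233 − (+1.392e-09/-1.116e+00) = 41.503233
iter 5: u=1.137996  f(a)=+1.421e-14  f'(a)=-1.116e+00  a ← 41.503233 − (+1.421e-14/-1.116e+00) = 41.503233
converged: |Δa| < 1e-12 after 5 iterations
sag = a·(cosh(S/(2a)) − 1) = 41.503233·(cosh(1.137996) − 1) = 29.902421
T_max/T_min = cosh(S/(2a)) = 1.720484

a=41.503 sag=29.902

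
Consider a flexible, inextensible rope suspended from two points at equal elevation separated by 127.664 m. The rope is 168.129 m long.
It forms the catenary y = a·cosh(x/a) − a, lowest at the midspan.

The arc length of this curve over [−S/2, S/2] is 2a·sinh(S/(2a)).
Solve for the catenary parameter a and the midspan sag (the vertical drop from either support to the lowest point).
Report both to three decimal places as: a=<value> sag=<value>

seed: a₀ = √(S³/(24(L−S))) = √(127.664³/(24·40.465)) = 46.286813
iter 1: u=1.379054  f(a)=+4.027e+00  f'(a)=-2.104e+00  a ← 46.286813 − (+4.027e+00/-2.104e+00) = 48.200319
iter 2: u=1.324307  f(a)=+2.632e-01  f'(a)=-1.837e+00  a ← 48.200319 − (+2.632e-01/-1.837e+00) = 48.343537
iter 3: u=1.320383  f(a)=+1.298e-03  f'(a)=-1.819e+00  a ← 48.343537 − (+1.298e-03/-1.819e+00) = 48.344250
iter 4: u=1.320364  f(a)=+3.191e-08  f'(a)=-1.819e+00  a ← 48.344250 − (+3.191e-08/-1.819e+00) = 48.344250
iter 5: u=1.320364  f(a)=+0.000e+00  f'(a)=-1.819e+00  a ← 48.344250 − (+0.000e+00/-1.819e+00) = 48.344250
converged: |Δa| < 1e-12 after 5 iterations
sag = a·(cosh(S/(2a)) − 1) = 48.344250·(cosh(1.320364) − 1) = 48.630008
T_max/T_min = cosh(S/(2a)) = 2.005911

a=48.344 sag=48.630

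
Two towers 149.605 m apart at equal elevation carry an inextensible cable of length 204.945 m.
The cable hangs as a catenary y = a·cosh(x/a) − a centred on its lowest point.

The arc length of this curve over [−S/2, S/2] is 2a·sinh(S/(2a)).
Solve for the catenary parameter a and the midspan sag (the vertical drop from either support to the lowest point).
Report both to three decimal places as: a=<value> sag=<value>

seed: a₀ = √(S³/(24(L−S))) = √(149.605³/(24·55.340)) = 50.210433
iter 1: u=1.489780  f(a)=+6.476e+00  f'(a)=-2.734e+00  a ← 50.210433 − (+6.476e+00/-2.734e+00) = 52.579122
iter 2: u=1.422665  f(a)=+4.865e-01  f'(a)=-2.337e+00  a ← 52.579122 − (+4.865e-01/-2.337e+00) = 52.787248
iter 3: u=1.417056  f(a)=+3.238e-03  f'(a)=-2.306e+00  a ← 52.787248 − (+3.238e-03/-2.306e+00) = 52.788652
iter 4: u=1.417019  f(a)=+1.455e-07  f'(a)=-2.306e+00  a ← 52.788652 − (+1.455e-07/-2.306e+00) = 52.788652
iter 5: u=1.417019  f(a)=-2.842e-14  f'(a)=-2.306e+00  a ← 52.788652 − (-2.842e-14/-2.306e+00) = 52.788652
converged: |Δa| < 1e-12 after 5 iterations
sag = a·(cosh(S/(2a)) − 1) = 52.788652·(cosh(1.417019) − 1) = 62.481704
T_max/T_min = cosh(S/(2a)) = 2.183620

a=52.789 sag=62.482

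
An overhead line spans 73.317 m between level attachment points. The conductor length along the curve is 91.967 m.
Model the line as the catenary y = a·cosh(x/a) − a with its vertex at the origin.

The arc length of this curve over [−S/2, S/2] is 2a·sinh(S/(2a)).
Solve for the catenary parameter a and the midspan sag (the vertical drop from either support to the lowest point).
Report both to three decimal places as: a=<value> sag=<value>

a=30.745 sag=24.570

seed: a₀ = √(S³/(24(L−S))) = √(73.317³/(24·18.650)) = 29.673036
iter 1: u=1.235415  f(a)=+1.476e+00  f'(a)=-1.460e+00  a ← 29.673036 − (+1.476e+00/-1.460e+00) = 30.684280
iter 2: u=1.194700  f(a)=+7.881e-02  f'(a)=-1.308e+00  a ← 30.684280 − (+7.881e-02/-1.308e+00) = 30.744555
iter 3: u=1.192357  f(a)=+2.527e-04  f'(a)=-1.299e+00  a ← 30.744555 − (+2.527e-04/-1.299e+00) = 30.744749
iter 4: u=1.192350  f(a)=+2.618e-09  f'(a)=-1.299e+00  a ← 30.744749 − (+2.618e-09/-1.299e+00) = 30.744749
iter 5: u=1.192350  f(a)=-1.421e-14  f'(a)=-1.299e+00  a ← 30.744749 − (-1.421e-14/-1.299e+00) = 30.744749
converged: |Δa| < 1e-12 after 5 iterations
sag = a·(cosh(S/(2a)) − 1) = 30.744749·(cosh(1.192350) − 1) = 24.570003
T_max/T_min = cosh(S/(2a)) = 1.799161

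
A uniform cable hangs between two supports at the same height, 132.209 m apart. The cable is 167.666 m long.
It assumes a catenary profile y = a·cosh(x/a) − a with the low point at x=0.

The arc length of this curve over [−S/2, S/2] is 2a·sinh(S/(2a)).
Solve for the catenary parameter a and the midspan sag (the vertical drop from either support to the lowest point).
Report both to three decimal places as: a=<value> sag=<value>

a=54.091 sag=45.678

seed: a₀ = √(S³/(24(L−S))) = √(132.209³/(24·35.457)) = 52.111661
iter 1: u=1.268516  f(a)=+2.965e+00  f'(a)=-1.593e+00  a ← 52.111661 − (+2.965e+00/-1.593e+00) = 53.972929
iter 2: u=1.224771  f(a)=+1.662e-01  f'(a)=-1.419e+00  a ← 53.972929 − (+1.662e-01/-1.419e+00) = 54.090102
iter 3: u=1.222118  f(a)=+5.914e-04  f'(a)=-1.409e+00  a ← 54.090102 − (+5.914e-04/-1.409e+00) = 54.090521
iter 4: u=1.222109  f(a)=+7.543e-09  f'(a)=-1.409e+00  a ← 54.090521 − (+7.543e-09/-1.409e+00) = 54.090521
iter 5: u=1.222109  f(a)=+0.000e+00  f'(a)=-1.409e+00  a ← 54.090521 − (+0.000e+00/-1.409e+00) = 54.090521
converged: |Δa| < 1e-12 after 5 iterations
sag = a·(cosh(S/(2a)) − 1) = 54.090521·(cosh(1.222109) − 1) = 45.677993
T_max/T_min = cosh(S/(2a)) = 1.844473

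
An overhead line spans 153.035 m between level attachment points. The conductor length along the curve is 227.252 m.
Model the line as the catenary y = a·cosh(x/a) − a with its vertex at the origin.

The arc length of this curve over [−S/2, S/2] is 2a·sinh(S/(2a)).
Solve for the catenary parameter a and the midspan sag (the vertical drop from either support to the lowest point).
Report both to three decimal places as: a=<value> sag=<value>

a=47.813 sag=75.463

seed: a₀ = √(S³/(24(L−S))) = √(153.035³/(24·74.217)) = 44.856856
iter 1: u=1.705815  f(a)=+1.158e+01  f'(a)=-4.378e+00  a ← 44.856856 − (+1.158e+01/-4.378e+00) = 47.501471
iter 2: u=1.610845  f(a)=+1.103e+00  f'(a)=-3.580e+00  a ← 47.501471 − (+1.103e+00/-3.580e+00) = 47.809522
iter 3: u=1.600466  f(a)=+1.233e-02  f'(a)=-3.500e+00  a ← 47.809522 − (+1.233e-02/-3.500e+00) = 47.813046
iter 4: u=1.600348  f(a)=+1.581e-06  f'(a)=-3.499e+00  a ← 47.813046 − (+1.581e-06/-3.499e+00) = 47.813046
iter 5: u=1.600348  f(a)=+5.684e-14  f'(a)=-3.499e+00  a ← 47.813046 − (+5.684e-14/-3.499e+00) = 47.813046
converged: |Δa| < 1e-12 after 5 iterations
sag = a·(cosh(S/(2a)) − 1) = 47.813046·(cosh(1.600348) − 1) = 75.462885
T_max/T_min = cosh(S/(2a)) = 2.578291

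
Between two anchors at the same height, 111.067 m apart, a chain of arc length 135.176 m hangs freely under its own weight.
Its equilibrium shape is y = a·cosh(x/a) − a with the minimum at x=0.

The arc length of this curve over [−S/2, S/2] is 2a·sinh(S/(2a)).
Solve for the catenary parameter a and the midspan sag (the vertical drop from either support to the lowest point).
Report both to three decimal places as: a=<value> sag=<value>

seed: a₀ = √(S³/(24(L−S))) = √(111.067³/(24·24.109)) = 48.661147
iter 1: u=1.141229  f(a)=+1.620e+00  f'(a)=-1.126e+00  a ← 48.661147 − (+1.620e+00/-1.126e+00) = 50.099351
iter 2: u=1.108467  f(a)=+7.457e-02  f'(a)=-1.025e+00  a ← 50.099351 − (+7.457e-02/-1.025e+00) = 50.172139
iter 3: u=1.106859  f(a)=+1.750e-04  f'(a)=-1.020e+00  a ← 50.172139 − (+1.750e-04/-1.020e+00) = 50.172310
iter 4: u=1.106856  f(a)=+9.690e-10  f'(a)=-1.020e+00  a ← 50.172310 − (+9.690e-10/-1.020e+00) = 50.172310
iter 5: u=1.106856  f(a)=-2.842e-14  f'(a)=-1.020e+00  a ← 50.172310 − (-2.842e-14/-1.020e+00) = 50.172310
converged: |Δa| < 1e-12 after 5 iterations
sag = a·(cosh(S/(2a)) − 1) = 50.172310·(cosh(1.106856) − 1) = 34.002499
T_max/T_min = cosh(S/(2a)) = 1.677714

a=50.172 sag=34.002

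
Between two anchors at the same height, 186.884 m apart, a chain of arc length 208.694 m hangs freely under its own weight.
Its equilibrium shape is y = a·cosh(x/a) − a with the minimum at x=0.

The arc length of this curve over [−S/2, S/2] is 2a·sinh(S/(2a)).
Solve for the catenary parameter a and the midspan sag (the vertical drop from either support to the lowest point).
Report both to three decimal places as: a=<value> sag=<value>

seed: a₀ = √(S³/(24(L−S))) = √(186.884³/(24·21.810)) = 111.666969
iter 1: u=0.836792  f(a)=+7.764e-01  f'(a)=-4.187e-01  a ← 111.666969 − (+7.764e-01/-4.187e-01) = 113.521516
iter 2: u=0.823121  f(a)=+1.977e-02  f'(a)=-3.976e-01  a ← 113.521516 − (+1.977e-02/-3.976e-01) = 113.571228
iter 3: u=0.822761  f(a)=+1.355e-05  f'(a)=-3.971e-01  a ← 113.571228 − (+1.355e-05/-3.971e-01) = 113.571262
iter 4: u=0.822761  f(a)=+6.423e-12  f'(a)=-3.971e-01  a ← 113.571262 − (+6.423e-12/-3.971e-01) = 113.571262
converged: |Δa| < 1e-12 after 4 iterations
sag = a·(cosh(S/(2a)) − 1) = 113.571262·(cosh(0.822761) − 1) = 40.658203
T_max/T_min = cosh(S/(2a)) = 1.357997

a=113.571 sag=40.658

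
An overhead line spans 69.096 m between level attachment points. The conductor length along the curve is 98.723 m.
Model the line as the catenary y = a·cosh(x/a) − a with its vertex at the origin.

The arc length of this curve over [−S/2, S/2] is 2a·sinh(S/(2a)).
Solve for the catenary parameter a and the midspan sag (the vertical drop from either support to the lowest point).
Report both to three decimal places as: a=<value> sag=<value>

seed: a₀ = √(S³/(24(L−S))) = √(69.096³/(24·29.627)) = 21.539216
iter 1: u=1.603958  f(a)=+4.053e+00  f'(a)=-3.527e+00  a ← 21.539216 − (+4.053e+00/-3.527e+00) = 22.688378
iter 2: u=1.522718  f(a)=+3.470e-01  f'(a)=-2.947e+00  a ← 22.688378 − (+3.470e-01/-2.947e+00) = 22.806120
iter 3: u=1.514857  f(a)=+3.068e-03  f'(a)=-2.895e+00  a ← 22.806120 − (+3.068e-03/-2.895e+00) = 22.807180
iter 4: u=1.514786  f(a)=+2.447e-07  f'(a)=-2.894e+00  a ← 22.807180 − (+2.447e-07/-2.894e+00) = 22.807180
iter 5: u=1.514786  f(a)=+0.000e+00  f'(a)=-2.894e+00  a ← 22.807180 − (+0.000e+00/-2.894e+00) = 22.807180
converged: |Δa| < 1e-12 after 5 iterations
sag = a·(cosh(S/(2a)) − 1) = 22.807180·(cosh(1.514786) − 1) = 31.568597
T_max/T_min = cosh(S/(2a)) = 2.384152

a=22.807 sag=31.569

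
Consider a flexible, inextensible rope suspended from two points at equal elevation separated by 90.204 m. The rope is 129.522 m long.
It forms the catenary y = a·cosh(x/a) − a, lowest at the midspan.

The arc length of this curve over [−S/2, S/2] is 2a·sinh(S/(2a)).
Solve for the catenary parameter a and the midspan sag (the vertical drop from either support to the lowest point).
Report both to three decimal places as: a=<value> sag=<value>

seed: a₀ = √(S³/(24(L−S))) = √(90.204³/(24·39.318)) = 27.889284
iter 1: u=1.617180  f(a)=+5.473e+00  f'(a)=-3.629e+00  a ← 27.889284 − (+5.473e+00/-3.629e+00) = 29.397409
iter 2: u=1.534217  f(a)=+4.753e-01  f'(a)=-3.024e+00  a ← 29.397409 − (+4.753e-01/-3.024e+00) = 29.554596
iter 3: u=1.526057  f(a)=+4.338e-03  f'(a)=-2.969e+00  a ← 29.554596 − (+4.338e-03/-2.969e+00) = 29.556057
iter 4: u=1.525982  f(a)=+3.686e-07  f'(a)=-2.969e+00  a ← 29.556057 − (+3.686e-07/-2.969e+00) = 29.556057
iter 5: u=1.525982  f(a)=-2.842e-14  f'(a)=-2.969e+00  a ← 29.556057 − (-2.842e-14/-2.969e+00) = 29.556057
converged: |Δa| < 1e-12 after 5 iterations
sag = a·(cosh(S/(2a)) − 1) = 29.556057·(cosh(1.525982) − 1) = 41.630653
T_max/T_min = cosh(S/(2a)) = 2.408532

a=29.556 sag=41.631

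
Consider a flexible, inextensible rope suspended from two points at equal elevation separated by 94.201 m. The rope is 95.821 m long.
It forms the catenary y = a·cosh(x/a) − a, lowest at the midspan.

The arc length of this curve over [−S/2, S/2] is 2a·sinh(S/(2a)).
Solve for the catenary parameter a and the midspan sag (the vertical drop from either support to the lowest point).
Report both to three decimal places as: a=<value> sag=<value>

seed: a₀ = √(S³/(24(L−S))) = √(94.201³/(24·1.620)) = 146.629091
iter 1: u=0.321222  f(a)=+8.378e-03  f'(a)=-2.233e-02  a ← 146.629091 − (+8.378e-03/-2.233e-02) = 147.004378
iter 2: u=0.320402  f(a)=+3.228e-05  f'(a)=-2.215e-02  a ← 147.004378 − (+3.228e-05/-2.215e-02) = 147.005835
iter 3: u=0.320399  f(a)=+4.831e-10  f'(a)=-2.215e-02  a ← 147.005835 − (+4.831e-10/-2.215e-02) = 147.005835
iter 4: u=0.320399  f(a)=-1.421e-14  f'(a)=-2.215e-02  a ← 147.005835 − (-1.421e-14/-2.215e-02) = 147.005835
converged: |Δa| < 1e-12 after 4 iterations
sag = a·(cosh(S/(2a)) − 1) = 147.005835·(cosh(0.320399) − 1) = 7.610243
T_max/T_min = cosh(S/(2a)) = 1.051768

a=147.006 sag=7.610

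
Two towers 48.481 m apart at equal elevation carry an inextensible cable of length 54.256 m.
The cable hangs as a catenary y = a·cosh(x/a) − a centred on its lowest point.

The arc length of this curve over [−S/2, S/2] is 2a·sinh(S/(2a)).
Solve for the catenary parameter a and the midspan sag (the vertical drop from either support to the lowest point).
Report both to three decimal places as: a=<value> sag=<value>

seed: a₀ = √(S³/(24(L−S))) = √(48.481³/(24·5.775)) = 28.673172
iter 1: u=0.845407  f(a)=+2.099e-01  f'(a)=-4.323e-01  a ← 28.673172 − (+2.099e-01/-4.323e-01) = 29.158705
iter 2: u=0.831330  f(a)=+5.451e-03  f'(a)=-4.102e-01  a ← 29.158705 − (+5.451e-03/-4.102e-01) = 29.171995
iter 3: u=0.830951  f(a)=+3.892e-06  f'(a)=-4.096e-01  a ← 29.171995 − (+3.892e-06/-4.096e-01) = 29.172004
iter 4: u=0.830951  f(a)=+1.982e-12  f'(a)=-4.096e-01  a ← 29.172004 − (+1.982e-12/-4.096e-01) = 29.172004
converged: |Δa| < 1e-12 after 4 iterations
sag = a·(cosh(S/(2a)) − 1) = 29.172004·(cosh(0.830951) − 1) = 10.664339
T_max/T_min = cosh(S/(2a)) = 1.365568

a=29.172 sag=10.664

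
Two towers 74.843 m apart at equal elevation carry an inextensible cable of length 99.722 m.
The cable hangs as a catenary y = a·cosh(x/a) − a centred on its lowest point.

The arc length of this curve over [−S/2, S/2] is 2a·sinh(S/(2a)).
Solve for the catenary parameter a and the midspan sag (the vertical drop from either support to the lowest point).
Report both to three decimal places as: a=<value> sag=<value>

a=27.729 sag=29.324

seed: a₀ = √(S³/(24(L−S))) = √(74.843³/(24·24.879)) = 26.497488
iter 1: u=1.412266  f(a)=+2.602e+00  f'(a)=-2.280e+00  a ← 26.497488 − (+2.602e+00/-2.280e+00) = 27.638772
iter 2: u=1.353949  f(a)=+1.776e-01  f'(a)=-1.979e+00  a ← 27.638772 − (+1.776e-01/-1.979e+00) = 27.728516
iter 3: u=1.349567  f(a)=+9.607e-04  f'(a)=-1.957e+00  a ← 27.728516 − (+9.607e-04/-1.957e+00) = 27.729007
iter 4: u=1.349543  f(a)=+2.846e-08  f'(a)=-1.957e+00  a ← 27.729007 − (+2.846e-08/-1.957e+00) = 27.729007
iter 5: u=1.349543  f(a)=-1.421e-14  f'(a)=-1.957e+00  a ← 27.729007 − (-1.421e-14/-1.957e+00) = 27.729007
converged: |Δa| < 1e-12 after 5 iterations
sag = a·(cosh(S/(2a)) − 1) = 27.729007·(cosh(1.349543) − 1) = 29.323751
T_max/T_min = cosh(S/(2a)) = 2.057512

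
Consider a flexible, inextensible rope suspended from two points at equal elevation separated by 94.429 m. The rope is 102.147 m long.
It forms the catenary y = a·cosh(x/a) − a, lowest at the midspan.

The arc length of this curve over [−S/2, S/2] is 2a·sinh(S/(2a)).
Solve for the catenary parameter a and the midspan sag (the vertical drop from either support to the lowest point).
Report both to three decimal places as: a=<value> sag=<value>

seed: a₀ = √(S³/(24(L−S))) = √(94.429³/(24·7.718)) = 67.421759
iter 1: u=0.700286  f(a)=+1.915e-01  f'(a)=-2.404e-01  a ← 67.421759 − (+1.915e-01/-2.404e-01) = 68.218314
iter 2: u=0.692109  f(a)=+3.446e-03  f'(a)=-2.318e-01  a ← 68.218314 − (+3.446e-03/-2.318e-01) = 68.233181
iter 3: u=0.691958  f(a)=+1.162e-06  f'(a)=-2.316e-01  a ← 68.233181 − (+1.162e-06/-2.316e-01) = 68.233186
iter 4: u=0.691958  f(a)=+1.421e-13  f'(a)=-2.316e-01  a ← 68.233186 − (+1.421e-13/-2.316e-01) = 68.233186
converged: |Δa| < 1e-12 after 4 iterations
sag = a·(cosh(S/(2a)) − 1) = 68.233186·(cosh(0.691958) − 1) = 16.997501
T_max/T_min = cosh(S/(2a)) = 1.249109

a=68.233 sag=16.998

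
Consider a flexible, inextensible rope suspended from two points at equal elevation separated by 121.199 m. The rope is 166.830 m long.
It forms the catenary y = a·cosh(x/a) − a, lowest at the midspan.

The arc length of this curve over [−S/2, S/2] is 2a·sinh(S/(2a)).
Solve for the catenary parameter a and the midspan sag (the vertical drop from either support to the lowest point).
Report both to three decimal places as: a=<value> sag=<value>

seed: a₀ = √(S³/(24(L−S))) = √(121.199³/(24·45.631)) = 40.319296
iter 1: u=1.502990  f(a)=+5.440e+00  f'(a)=-2.818e+00  a ← 40.319296 − (+5.440e+00/-2.818e+00) = 42.249887
iter 2: u=1.434312  f(a)=+4.151e-01  f'(a)=-2.403e+00  a ← 42.249887 − (+4.151e-01/-2.403e+00) = 42.422662
iter 3: u=1.428470  f(a)=+2.859e-03  f'(a)=-2.370e+00  a ← 42.422662 − (+2.859e-03/-2.370e+00) = 42.423869
iter 4: u=1.428429  f(a)=+1.376e-07  f'(a)=-2.370e+00  a ← 42.423869 − (+1.376e-07/-2.370e+00) = 42.423869
iter 5: u=1.428429  f(a)=+0.000e+00  f'(a)=-2.370e+00  a ← 42.423869 − (+0.000e+00/-2.370e+00) = 42.423869
converged: |Δa| < 1e-12 after 5 iterations
sag = a·(cosh(S/(2a)) − 1) = 42.423869·(cosh(1.428429) − 1) = 51.159500
T_max/T_min = cosh(S/(2a)) = 2.205913

a=42.424 sag=51.159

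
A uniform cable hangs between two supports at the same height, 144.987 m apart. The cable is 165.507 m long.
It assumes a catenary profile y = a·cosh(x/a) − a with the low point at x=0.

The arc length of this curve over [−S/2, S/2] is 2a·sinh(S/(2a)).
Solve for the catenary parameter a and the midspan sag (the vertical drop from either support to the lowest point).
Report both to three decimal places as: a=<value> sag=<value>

seed: a₀ = √(S³/(24(L−S))) = √(144.987³/(24·20.520)) = 78.668215
iter 1: u=0.921509  f(a)=+8.891e-01  f'(a)=-5.673e-01  a ← 78.668215 − (+8.891e-01/-5.673e-01) = 80.235296
iter 2: u=0.903511  f(a)=+2.726e-02  f'(a)=-5.330e-01  a ← 80.235296 − (+2.726e-02/-5.330e-01) = 80.286439
iter 3: u=0.902936  f(a)=+2.743e-05  f'(a)=-5.320e-01  a ← 80.286439 − (+2.743e-05/-5.320e-01) = 80.286490
iter 4: u=0.902935  f(a)=+2.780e-11  f'(a)=-5.320e-01  a ← 80.286490 − (+2.780e-11/-5.320e-01) = 80.286490
converged: |Δa| < 1e-12 after 4 iterations
sag = a·(cosh(S/(2a)) − 1) = 80.286490·(cosh(0.902935) − 1) = 35.013390
T_max/T_min = cosh(S/(2a)) = 1.436106

a=80.286 sag=35.013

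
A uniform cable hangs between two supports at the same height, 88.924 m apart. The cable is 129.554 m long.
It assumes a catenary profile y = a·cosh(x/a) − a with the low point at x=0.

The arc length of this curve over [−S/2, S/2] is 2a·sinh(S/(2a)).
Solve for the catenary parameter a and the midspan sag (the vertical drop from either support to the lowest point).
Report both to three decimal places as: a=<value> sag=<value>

seed: a₀ = √(S³/(24(L−S))) = √(88.924³/(24·40.630)) = 26.853411
iter 1: u=1.655730  f(a)=+5.947e+00  f'(a)=-3.941e+00  a ← 26.853411 − (+5.947e+00/-3.941e+00) = 28.362363
iter 2: u=1.567641  f(a)=+5.381e-01  f'(a)=-3.257e+00  a ← 28.362363 − (+5.381e-01/-3.257e+00) = 28.527546
iter 3: u=1.558564  f(a)=+5.373e-03  f'(a)=-3.193e+00  a ← 28.527546 − (+5.373e-03/-3.193e+00) = 28.529229
iter 4: u=1.558472  f(a)=+5.475e-07  f'(a)=-3.192e+00  a ← 28.529229 − (+5.475e-07/-3.192e+00) = 28.529229
iter 5: u=1.558472  f(a)=-5.684e-14  f'(a)=-3.192e+00  a ← 28.529229 − (-5.684e-14/-3.192e+00) = 28.529229
converged: |Δa| < 1e-12 after 5 iterations
sag = a·(cosh(S/(2a)) − 1) = 28.529229·(cosh(1.558472) − 1) = 42.251960
T_max/T_min = cosh(S/(2a)) = 2.481006

a=28.529 sag=42.252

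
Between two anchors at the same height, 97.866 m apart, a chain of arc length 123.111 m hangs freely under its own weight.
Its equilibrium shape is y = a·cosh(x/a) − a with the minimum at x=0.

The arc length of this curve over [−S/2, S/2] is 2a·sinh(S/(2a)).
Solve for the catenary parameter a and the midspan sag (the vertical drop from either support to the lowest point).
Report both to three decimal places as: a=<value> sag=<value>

seed: a₀ = √(S³/(24(L−S))) = √(97.866³/(24·25.245)) = 39.332762
iter 1: u=1.244077  f(a)=+2.027e+00  f'(a)=-1.494e+00  a ← 39.332762 − (+2.027e+00/-1.494e+00) = 40.689971
iter 2: u=1.202581  f(a)=+1.097e-01  f'(a)=-1.336e+00  a ← 40.689971 − (+1.097e-01/-1.336e+00) = 40.772043
iter 3: u=1.200161  f(a)=+3.614e-04  f'(a)=-1.327e+00  a ← 40.772043 − (+3.614e-04/-1.327e+00) = 40.772316
iter 4: u=1.200153  f(a)=+3.955e-09  f'(a)=-1.327e+00  a ← 40.772316 − (+3.955e-09/-1.327e+00) = 40.772316
iter 5: u=1.200153  f(a)=-1.421e-14  f'(a)=-1.327e+00  a ← 40.772316 − (-1.421e-14/-1.327e+00) = 40.772316
converged: |Δa| < 1e-12 after 5 iterations
sag = a·(cosh(S/(2a)) − 1) = 40.772316·(cosh(1.200153) − 1) = 33.061696
T_max/T_min = cosh(S/(2a)) = 1.810886

a=40.772 sag=33.062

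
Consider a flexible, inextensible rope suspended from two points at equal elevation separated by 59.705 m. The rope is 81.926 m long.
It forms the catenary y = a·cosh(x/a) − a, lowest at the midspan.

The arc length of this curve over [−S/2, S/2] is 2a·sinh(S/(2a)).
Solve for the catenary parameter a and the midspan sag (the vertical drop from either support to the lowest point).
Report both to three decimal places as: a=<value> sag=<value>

seed: a₀ = √(S³/(24(L−S))) = √(59.705³/(24·22.221)) = 19.976925
iter 1: u=1.494349  f(a)=+2.617e+00  f'(a)=-2.763e+00  a ← 19.976925 − (+2.617e+00/-2.763e+00) = 20.924224
iter 2: u=1.426696  f(a)=+1.977e-01  f'(a)=-2.360e+00  a ← 20.924224 − (+1.977e-01/-2.360e+00) = 21.007990
iter 3: u=1.421007  f(a)=+1.331e-03  f'(a)=-2.328e+00  a ← 21.007990 − (+1.331e-03/-2.328e+00) = 21.008562
iter 4: u=1.420968  f(a)=+6.129e-08  f'(a)=-2.328e+00  a ← 21.008562 − (+6.129e-08/-2.328e+00) = 21.008562
iter 5: u=1.420968  f(a)=-1.421e-14  f'(a)=-2.328e+00  a ← 21.008562 − (-1.421e-14/-2.328e+00) = 21.008562
converged: |Δa| < 1e-12 after 5 iterations
sag = a·(cosh(S/(2a)) − 1) = 21.008562·(cosh(1.420968) − 1) = 25.027587
T_max/T_min = cosh(S/(2a)) = 2.191304

a=21.009 sag=25.028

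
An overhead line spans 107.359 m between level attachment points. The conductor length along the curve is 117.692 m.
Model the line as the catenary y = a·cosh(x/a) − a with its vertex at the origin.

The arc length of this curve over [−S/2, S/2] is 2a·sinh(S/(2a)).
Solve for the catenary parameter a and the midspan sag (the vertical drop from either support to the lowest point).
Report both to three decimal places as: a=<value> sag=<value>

a=71.636 sag=21.071

seed: a₀ = √(S³/(24(L−S))) = √(107.359³/(24·10.333)) = 70.638074
iter 1: u=0.759923  f(a)=+3.025e-01  f'(a)=-3.098e-01  a ← 70.638074 − (+3.025e-01/-3.098e-01) = 71.614457
iter 2: u=0.749562  f(a)=+6.386e-03  f'(a)=-2.969e-01  a ← 71.614457 − (+6.386e-03/-2.969e-01) = 71.635969
iter 3: u=0.749337  f(a)=+2.982e-06  f'(a)=-2.966e-01  a ← 71.635969 − (+2.982e-06/-2.966e-01) = 71.635979
iter 4: u=0.749337  f(a)=+6.537e-13  f'(a)=-2.966e-01  a ← 71.635979 − (+6.537e-13/-2.966e-01) = 71.635979
converged: |Δa| < 1e-12 after 4 iterations
sag = a·(cosh(S/(2a)) − 1) = 71.635979·(cosh(0.749337) − 1) = 21.070899
T_max/T_min = cosh(S/(2a)) = 1.294138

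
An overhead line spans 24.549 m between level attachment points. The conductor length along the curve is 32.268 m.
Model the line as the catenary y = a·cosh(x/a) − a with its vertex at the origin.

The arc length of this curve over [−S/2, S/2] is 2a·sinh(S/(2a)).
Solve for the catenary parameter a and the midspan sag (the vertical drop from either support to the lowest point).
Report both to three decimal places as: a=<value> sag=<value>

a=9.331 sag=9.307

seed: a₀ = √(S³/(24(L−S))) = √(24.549³/(24·7.719)) = 8.936440
iter 1: u=1.373533  f(a)=+7.617e-01  f'(a)=-2.076e+00  a ← 8.936440 − (+7.617e-01/-2.076e+00) = 9.303319
iter 2: u=1.319368  f(a)=+4.942e-02  f'(a)=-1.815e+00  a ← 9.303319 − (+4.942e-02/-1.815e+00) = 9.330550
iter 3: u=1.315517  f(a)=+2.399e-04  f'(a)=-1.797e+00  a ← 9.330550 − (+2.399e-04/-1.797e+00) = 9.330684
iter 4: u=1.315498  f(a)=+5.717e-09  f'(a)=-1.797e+00  a ← 9.330684 − (+5.717e-09/-1.797e+00) = 9.330684
iter 5: u=1.315498  f(a)=+0.000e+00  f'(a)=-1.797e+00  a ← 9.330684 − (+0.000e+00/-1.797e+00) = 9.330684
converged: |Δa| < 1e-12 after 5 iterations
sag = a·(cosh(S/(2a)) − 1) = 9.330684·(cosh(1.315498) − 1) = 9.307117
T_max/T_min = cosh(S/(2a)) = 1.997474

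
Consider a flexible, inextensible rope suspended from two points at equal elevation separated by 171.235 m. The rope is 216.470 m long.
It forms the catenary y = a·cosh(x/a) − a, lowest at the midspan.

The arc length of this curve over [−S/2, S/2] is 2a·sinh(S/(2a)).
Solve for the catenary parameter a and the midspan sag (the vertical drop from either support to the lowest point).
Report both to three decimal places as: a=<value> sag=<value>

seed: a₀ = √(S³/(24(L−S))) = √(171.235³/(24·45.235)) = 68.005790
iter 1: u=1.258974  f(a)=+3.723e+00  f'(a)=-1.553e+00  a ← 68.005790 − (+3.723e+00/-1.553e+00) = 70.402485
iter 2: u=1.216115  f(a)=+2.059e-01  f'(a)=-1.386e+00  a ← 70.402485 − (+2.059e-01/-1.386e+00) = 70.551027
iter 3: u=1.213554  f(a)=+7.110e-04  f'(a)=-1.376e+00  a ← 70.551027 − (+7.110e-04/-1.376e+00) = 70.551544
iter 4: u=1.213545  f(a)=+8.546e-09  f'(a)=-1.376e+00  a ← 70.551544 − (+8.546e-09/-1.376e+00) = 70.551544
iter 5: u=1.213545  f(a)=+2.842e-14  f'(a)=-1.376e+00  a ← 70.551544 − (+2.842e-14/-1.376e+00) = 70.551544
converged: |Δa| < 1e-12 after 5 iterations
sag = a·(cosh(S/(2a)) − 1) = 70.551544·(cosh(1.213545) − 1) = 58.647278
T_max/T_min = cosh(S/(2a)) = 1.831269

a=70.552 sag=58.647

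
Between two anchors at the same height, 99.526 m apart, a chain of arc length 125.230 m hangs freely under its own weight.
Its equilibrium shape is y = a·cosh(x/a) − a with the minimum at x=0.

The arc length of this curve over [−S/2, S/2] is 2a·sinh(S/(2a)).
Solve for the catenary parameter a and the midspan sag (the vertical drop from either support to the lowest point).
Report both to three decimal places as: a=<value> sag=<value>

a=41.441 sag=33.646

seed: a₀ = √(S³/(24(L−S))) = √(99.526³/(24·25.704)) = 39.975955
iter 1: u=1.244823  f(a)=+2.067e+00  f'(a)=-1.497e+00  a ← 39.975955 − (+2.067e+00/-1.497e+00) = 41.356827
iter 2: u=1.203260  f(a)=+1.119e-01  f'(a)=-1.338e+00  a ← 41.356827 − (+1.119e-01/-1.338e+00) = 41.440435
iter 3: u=1.200832  f(a)=+3.697e-04  f'(a)=-1.330e+00  a ← 41.440435 − (+3.697e-04/-1.330e+00) = 41.440713
iter 4: u=1.200824  f(a)=+4.065e-09  f'(a)=-1.330e+00  a ← 41.440713 − (+4.065e-09/-1.330e+00) = 41.440713
iter 5: u=1.200824  f(a)=+0.000e+00  f'(a)=-1.330e+00  a ← 41.440713 − (+0.000e+00/-1.330e+00) = 41.440713
converged: |Δa| < 1e-12 after 5 iterations
sag = a·(cosh(S/(2a)) − 1) = 41.440713·(cosh(1.200824) − 1) = 33.645710
T_max/T_min = cosh(S/(2a)) = 1.811900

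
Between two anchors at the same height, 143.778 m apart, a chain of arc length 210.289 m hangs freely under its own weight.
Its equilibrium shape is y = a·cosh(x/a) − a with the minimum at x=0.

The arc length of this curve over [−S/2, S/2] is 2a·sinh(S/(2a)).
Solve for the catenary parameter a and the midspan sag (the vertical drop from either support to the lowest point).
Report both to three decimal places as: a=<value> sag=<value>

seed: a₀ = √(S³/(24(L−S))) = √(143.778³/(24·66.511)) = 43.150546
iter 1: u=1.666004  f(a)=+9.864e+00  f'(a)=-4.028e+00  a ← 43.150546 − (+9.864e+00/-4.028e+00) = 45.599689
iter 2: u=1.576524  f(a)=+9.022e-01  f'(a)=-3.322e+00  a ← 45.599689 − (+9.022e-01/-3.322e+00) = 45.871272
iter 3: u=1.567190  f(a)=+9.223e-03  f'(a)=-3.254e+00  a ← 45.871272 − (+9.223e-03/-3.254e+00) = 45.874106
iter 4: u=1.567093  f(a)=+9.858e-07  f'(a)=-3.254e+00  a ← 45.874106 − (+9.858e-07/-3.254e+00) = 45.874106
iter 5: u=1.567093  f(a)=+2.842e-14  f'(a)=-3.254e+00  a ← 45.874106 − (+2.842e-14/-3.254e+00) = 45.874106
converged: |Δa| < 1e-12 after 5 iterations
sag = a·(cosh(S/(2a)) − 1) = 45.874106·(cosh(1.567093) − 1) = 68.842063
T_max/T_min = cosh(S/(2a)) = 2.500674

a=45.874 sag=68.842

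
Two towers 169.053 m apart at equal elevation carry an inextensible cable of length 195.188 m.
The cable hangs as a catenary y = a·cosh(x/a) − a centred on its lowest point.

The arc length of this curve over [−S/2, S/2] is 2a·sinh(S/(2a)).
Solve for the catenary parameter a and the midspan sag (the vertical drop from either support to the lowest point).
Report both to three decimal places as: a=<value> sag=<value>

a=89.731 sag=42.844

seed: a₀ = √(S³/(24(L−S))) = √(169.053³/(24·26.135)) = 87.764210
iter 1: u=0.963109  f(a)=+1.239e+00  f'(a)=-6.527e-01  a ← 87.764210 − (+1.239e+00/-6.527e-01) = 89.662895
iter 2: u=0.942714  f(a)=+4.136e-02  f'(a)=-6.098e-01  a ← 89.662895 − (+4.136e-02/-6.098e-01) = 89.730716
iter 3: u=0.942002  f(a)=+4.958e-05  f'(a)=-6.083e-01  a ← 89.730716 − (+4.958e-05/-6.083e-01) = 89.730798
iter 4: u=0.942001  f(a)=+7.142e-11  f'(a)=-6.083e-01  a ← 89.730798 − (+7.142e-11/-6.083e-01) = 89.730798
iter 5: u=0.942001  f(a)=+0.000e+00  f'(a)=-6.083e-01  a ← 89.730798 − (+0.000e+00/-6.083e-01) = 89.730798
converged: |Δa| < 1e-12 after 5 iterations
sag = a·(cosh(S/(2a)) − 1) = 89.730798·(cosh(0.942001) − 1) = 42.844482
T_max/T_min = cosh(S/(2a)) = 1.477478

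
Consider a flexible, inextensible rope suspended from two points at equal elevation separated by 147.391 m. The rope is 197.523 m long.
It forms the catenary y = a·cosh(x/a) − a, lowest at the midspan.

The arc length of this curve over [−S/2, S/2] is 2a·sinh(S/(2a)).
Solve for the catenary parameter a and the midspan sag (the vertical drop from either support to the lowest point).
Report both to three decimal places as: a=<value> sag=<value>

seed: a₀ = √(S³/(24(L−S))) = √(147.391³/(24·50.132)) = 51.587361
iter 1: u=1.428557  f(a)=+5.371e+00  f'(a)=-2.370e+00  a ← 51.587361 − (+5.371e+00/-2.370e+00) = 53.853432
iter 2: u=1.368446  f(a)=+3.742e-01  f'(a)=-2.050e+00  a ← 53.853432 − (+3.742e-01/-2.050e+00) = 54.035917
iter 3: u=1.363824  f(a)=+2.117e-03  f'(a)=-2.027e+00  a ← 54.035917 − (+2.117e-03/-2.027e+00) = 54.036961
iter 4: u=1.363798  f(a)=+6.858e-08  f'(a)=-2.027e+00  a ← 54.036961 − (+6.858e-08/-2.027e+00) = 54.036961
iter 5: u=1.363798  f(a)=-2.842e-14  f'(a)=-2.027e+00  a ← 54.036961 − (-2.842e-14/-2.027e+00) = 54.036961
converged: |Δa| < 1e-12 after 5 iterations
sag = a·(cosh(S/(2a)) − 1) = 54.036961·(cosh(1.363798) − 1) = 58.541132
T_max/T_min = cosh(S/(2a)) = 2.083354

a=54.037 sag=58.541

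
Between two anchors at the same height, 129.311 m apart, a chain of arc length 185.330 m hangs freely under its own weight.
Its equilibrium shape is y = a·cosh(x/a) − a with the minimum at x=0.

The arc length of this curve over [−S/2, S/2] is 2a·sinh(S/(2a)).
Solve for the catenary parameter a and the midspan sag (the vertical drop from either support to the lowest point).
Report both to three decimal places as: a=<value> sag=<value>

a=42.487 sag=59.454

seed: a₀ = √(S³/(24(L−S))) = √(129.311³/(24·56.019)) = 40.103281
iter 1: u=1.612225  f(a)=+7.748e+00  f'(a)=-3.591e+00  a ← 40.103281 − (+7.748e+00/-3.591e+00) = 42.261004
iter 2: u=1.529909  f(a)=+6.692e-01  f'(a)=-2.995e+00  a ← 42.261004 − (+6.692e-01/-2.995e+00) = 42.484463
iter 3: u=1.521862  f(a)=+6.036e-03  f'(a)=-2.941e+00  a ← 42.484463 − (+6.036e-03/-2.941e+00) = 42.486516
iter 4: u=1.521789  f(a)=+5.008e-07  f'(a)=-2.941e+00  a ← 42.486516 − (+5.008e-07/-2.941e+00) = 42.486516
iter 5: u=1.521789  f(a)=-5.684e-14  f'(a)=-2.941e+00  a ← 42.486516 − (-5.684e-14/-2.941e+00) = 42.486516
converged: |Δa| < 1e-12 after 5 iterations
sag = a·(cosh(S/(2a)) − 1) = 42.486516·(cosh(1.521789) − 1) = 59.454184
T_max/T_min = cosh(S/(2a)) = 2.399366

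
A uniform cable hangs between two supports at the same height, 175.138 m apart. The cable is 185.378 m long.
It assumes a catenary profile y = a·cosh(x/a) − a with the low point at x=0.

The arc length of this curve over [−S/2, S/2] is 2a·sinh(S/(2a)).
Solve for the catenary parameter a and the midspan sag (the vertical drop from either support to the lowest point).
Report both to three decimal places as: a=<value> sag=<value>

seed: a₀ = √(S³/(24(L−S))) = √(175.138³/(24·10.240)) = 147.847839
iter 1: u=0.592291  f(a)=+1.811e-01  f'(a)=-1.434e-01  a ← 147.847839 − (+1.811e-01/-1.434e-01) = 149.110526
iter 2: u=0.587276  f(a)=+2.347e-03  f'(a)=-1.397e-01  a ← 149.110526 − (+2.347e-03/-1.397e-01) = 149.127317
iter 3: u=0.587210  f(a)=+4.053e-07  f'(a)=-1.397e-01  a ← 149.127317 − (+4.053e-07/-1.397e-01) = 149.127320
iter 4: u=0.587210  f(a)=+5.684e-14  f'(a)=-1.397e-01  a ← 149.127320 − (+5.684e-14/-1.397e-01) = 149.127320
converged: |Δa| < 1e-12 after 4 iterations
sag = a·(cosh(S/(2a)) − 1) = 149.127320·(cosh(0.587210) − 1) = 26.458010
T_max/T_min = cosh(S/(2a)) = 1.177419

a=149.127 sag=26.458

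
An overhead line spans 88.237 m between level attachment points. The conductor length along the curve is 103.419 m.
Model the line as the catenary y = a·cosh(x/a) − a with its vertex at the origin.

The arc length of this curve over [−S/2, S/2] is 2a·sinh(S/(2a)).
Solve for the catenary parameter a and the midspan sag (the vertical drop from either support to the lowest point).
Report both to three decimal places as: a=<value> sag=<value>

seed: a₀ = √(S³/(24(L−S))) = √(88.237³/(24·15.182)) = 43.421616
iter 1: u=1.016049  f(a)=+8.032e-01  f'(a)=-7.742e-01  a ← 43.421616 − (+8.032e-01/-7.742e-01) = 44.459095
iter 2: u=0.992339  f(a)=+2.969e-02  f'(a)=-7.179e-01  a ← 44.459095 − (+2.969e-02/-7.179e-01) = 44.500448
iter 3: u=0.991417  f(a)=+4.401e-05  f'(a)=-7.158e-01  a ← 44.500448 − (+4.401e-05/-7.158e-01) = 44.500510
iter 4: u=0.991416  f(a)=+9.700e-11  f'(a)=-7.158e-01  a ← 44.500510 − (+9.700e-11/-7.158e-01) = 44.500510
iter 5: u=0.991416  f(a)=+0.000e+00  f'(a)=-7.158e-01  a ← 44.500510 − (+0.000e+00/-7.158e-01) = 44.500510
converged: |Δa| < 1e-12 after 5 iterations
sag = a·(cosh(S/(2a)) − 1) = 44.500510·(cosh(0.991416) − 1) = 23.720951
T_max/T_min = cosh(S/(2a)) = 1.533049

a=44.501 sag=23.721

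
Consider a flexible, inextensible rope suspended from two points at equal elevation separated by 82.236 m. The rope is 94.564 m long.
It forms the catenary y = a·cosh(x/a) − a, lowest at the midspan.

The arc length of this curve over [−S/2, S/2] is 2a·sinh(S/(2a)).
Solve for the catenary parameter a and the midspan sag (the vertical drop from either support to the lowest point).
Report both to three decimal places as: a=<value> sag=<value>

a=44.298 sag=20.493

seed: a₀ = √(S³/(24(L−S))) = √(82.236³/(24·12.328)) = 43.355184
iter 1: u=0.948399  f(a)=+5.665e-01  f'(a)=-6.215e-01  a ← 43.355184 − (+5.665e-01/-6.215e-01) = 44.266578
iter 2: u=0.928872  f(a)=+1.835e-02  f'(a)=-5.818e-01  a ← 44.266578 − (+1.835e-02/-5.818e-01) = 44.298124
iter 3: u=0.928211  f(a)=+2.070e-05  f'(a)=-5.805e-01  a ← 44.298124 − (+2.070e-05/-5.805e-01) = 44.298159
iter 4: u=0.928210  f(a)=+2.638e-11  f'(a)=-5.805e-01  a ← 44.298159 − (+2.638e-11/-5.805e-01) = 44.298159
iter 5: u=0.928210  f(a)=+1.421e-14  f'(a)=-5.805e-01  a ← 44.298159 − (+1.421e-14/-5.805e-01) = 44.298159
converged: |Δa| < 1e-12 after 5 iterations
sag = a·(cosh(S/(2a)) − 1) = 44.298159·(cosh(0.928210) − 1) = 20.493155
T_max/T_min = cosh(S/(2a)) = 1.462619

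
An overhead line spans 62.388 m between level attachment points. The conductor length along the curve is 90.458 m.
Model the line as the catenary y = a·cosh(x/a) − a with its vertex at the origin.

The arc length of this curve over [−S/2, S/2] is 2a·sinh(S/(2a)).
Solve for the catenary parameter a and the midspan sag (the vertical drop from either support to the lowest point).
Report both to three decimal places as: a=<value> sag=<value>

a=20.154 sag=29.362

seed: a₀ = √(S³/(24(L−S))) = √(62.388³/(24·28.070)) = 18.985619
iter 1: u=1.643033  f(a)=+4.042e+00  f'(a)=-3.836e+00  a ← 18.985619 − (+4.042e+00/-3.836e+00) = 20.039204
iter 2: u=1.556649  f(a)=+3.608e-01  f'(a)=-3.179e+00  a ← 20.039204 − (+3.608e-01/-3.179e+00) = 20.152704
iter 3: u=1.547882  f(a)=+3.499e-03  f'(a)=-3.118e+00  a ← 20.152704 − (+3.499e-03/-3.118e+00) = 20.153826
iter 4: u=1.547795  f(a)=+3.360e-07  f'(a)=-3.117e+00  a ← 20.153826 − (+3.360e-07/-3.117e+00) = 20.153826
iter 5: u=1.547795  f(a)=+0.000e+00  f'(a)=-3.117e+00  a ← 20.153826 − (+0.000e+00/-3.117e+00) = 20.153826
converged: |Δa| < 1e-12 after 5 iterations
sag = a·(cosh(S/(2a)) − 1) = 20.153826·(cosh(1.547795) − 1) = 29.362223
T_max/T_min = cosh(S/(2a)) = 2.456906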